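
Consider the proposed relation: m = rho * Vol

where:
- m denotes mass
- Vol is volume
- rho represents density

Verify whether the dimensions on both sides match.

Yes

m (mass) has dimensions [M].
Vol (volume) has dimensions [L^3].
rho (density) has dimensions [L^-3 M].

Left side: [M]
Right side: [M]

Both sides have the same dimensions, so the equation is dimensionally consistent.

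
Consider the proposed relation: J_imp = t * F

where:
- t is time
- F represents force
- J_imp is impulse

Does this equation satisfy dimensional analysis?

Yes

t (time) has dimensions [T].
F (force) has dimensions [L M T^-2].
J_imp (impulse) has dimensions [L M T^-1].

Left side: [L M T^-1]
Right side: [L M T^-1]

Both sides have the same dimensions, so the equation is dimensionally consistent.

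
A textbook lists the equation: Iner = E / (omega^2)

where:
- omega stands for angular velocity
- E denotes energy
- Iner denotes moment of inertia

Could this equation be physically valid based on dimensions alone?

Yes

omega (angular velocity) has dimensions [T^-1].
E (energy) has dimensions [L^2 M T^-2].
Iner (moment of inertia) has dimensions [L^2 M].

Left side: [L^2 M]
Right side: [L^2 M]

Both sides have the same dimensions, so the equation is dimensionally consistent.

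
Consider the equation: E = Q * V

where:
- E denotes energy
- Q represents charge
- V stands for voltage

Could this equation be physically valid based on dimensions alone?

Yes

E (energy) has dimensions [L^2 M T^-2].
Q (charge) has dimensions [I T].
V (voltage) has dimensions [I^-1 L^2 M T^-3].

Left side: [L^2 M T^-2]
Right side: [L^2 M T^-2]

Both sides have the same dimensions, so the equation is dimensionally consistent.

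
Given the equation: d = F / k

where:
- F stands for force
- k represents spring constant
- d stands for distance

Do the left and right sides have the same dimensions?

Yes

F (force) has dimensions [L M T^-2].
k (spring constant) has dimensions [M T^-2].
d (distance) has dimensions [L].

Left side: [L]
Right side: [L]

Both sides have the same dimensions, so the equation is dimensionally consistent.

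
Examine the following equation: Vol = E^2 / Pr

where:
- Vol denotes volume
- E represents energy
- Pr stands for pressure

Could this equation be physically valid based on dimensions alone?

No

Vol (volume) has dimensions [L^3].
E (energy) has dimensions [L^2 M T^-2].
Pr (pressure) has dimensions [L^-1 M T^-2].

Left side: [L^3]
Right side: [L^5 M T^-2]

The two sides have different dimensions, so the equation is NOT dimensionally consistent.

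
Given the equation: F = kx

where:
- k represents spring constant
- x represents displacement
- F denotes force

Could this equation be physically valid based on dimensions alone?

Yes

k (spring constant) has dimensions [M T^-2].
x (displacement) has dimensions [L].
F (force) has dimensions [L M T^-2].

Left side: [L M T^-2]
Right side: [L M T^-2]

Both sides have the same dimensions, so the equation is dimensionally consistent.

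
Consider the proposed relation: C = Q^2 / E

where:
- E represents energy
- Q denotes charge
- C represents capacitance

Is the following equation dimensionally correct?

Yes

E (energy) has dimensions [L^2 M T^-2].
Q (charge) has dimensions [I T].
C (capacitance) has dimensions [I^2 L^-2 M^-1 T^4].

Left side: [I^2 L^-2 M^-1 T^4]
Right side: [I^2 L^-2 M^-1 T^4]

Both sides have the same dimensions, so the equation is dimensionally consistent.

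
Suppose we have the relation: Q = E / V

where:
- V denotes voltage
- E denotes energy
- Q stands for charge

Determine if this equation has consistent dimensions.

Yes

V (voltage) has dimensions [I^-1 L^2 M T^-3].
E (energy) has dimensions [L^2 M T^-2].
Q (charge) has dimensions [I T].

Left side: [I T]
Right side: [I T]

Both sides have the same dimensions, so the equation is dimensionally consistent.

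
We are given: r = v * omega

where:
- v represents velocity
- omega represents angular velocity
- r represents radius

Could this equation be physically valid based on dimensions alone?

No

v (velocity) has dimensions [L T^-1].
omega (angular velocity) has dimensions [T^-1].
r (radius) has dimensions [L].

Left side: [L]
Right side: [L T^-2]

The two sides have different dimensions, so the equation is NOT dimensionally consistent.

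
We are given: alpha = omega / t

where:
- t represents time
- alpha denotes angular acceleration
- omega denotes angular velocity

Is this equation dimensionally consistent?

Yes

t (time) has dimensions [T].
alpha (angular acceleration) has dimensions [T^-2].
omega (angular velocity) has dimensions [T^-1].

Left side: [T^-2]
Right side: [T^-2]

Both sides have the same dimensions, so the equation is dimensionally consistent.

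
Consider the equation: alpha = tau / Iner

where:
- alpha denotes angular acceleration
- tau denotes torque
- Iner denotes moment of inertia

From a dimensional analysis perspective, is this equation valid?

Yes

alpha (angular acceleration) has dimensions [T^-2].
tau (torque) has dimensions [L^2 M T^-2].
Iner (moment of inertia) has dimensions [L^2 M].

Left side: [T^-2]
Right side: [T^-2]

Both sides have the same dimensions, so the equation is dimensionally consistent.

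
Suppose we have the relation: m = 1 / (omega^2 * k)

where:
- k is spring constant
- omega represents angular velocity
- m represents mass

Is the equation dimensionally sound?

No

k (spring constant) has dimensions [M T^-2].
omega (angular velocity) has dimensions [T^-1].
m (mass) has dimensions [M].

Left side: [M]
Right side: [M^-1 T^4]

The two sides have different dimensions, so the equation is NOT dimensionally consistent.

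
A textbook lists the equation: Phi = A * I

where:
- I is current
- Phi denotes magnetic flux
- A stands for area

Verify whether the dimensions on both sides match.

No

I (current) has dimensions [I].
Phi (magnetic flux) has dimensions [I^-1 L^2 M T^-2].
A (area) has dimensions [L^2].

Left side: [I^-1 L^2 M T^-2]
Right side: [I L^2]

The two sides have different dimensions, so the equation is NOT dimensionally consistent.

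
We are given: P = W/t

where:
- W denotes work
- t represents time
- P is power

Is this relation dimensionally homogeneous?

Yes

W (work) has dimensions [L^2 M T^-2].
t (time) has dimensions [T].
P (power) has dimensions [L^2 M T^-3].

Left side: [L^2 M T^-3]
Right side: [L^2 M T^-3]

Both sides have the same dimensions, so the equation is dimensionally consistent.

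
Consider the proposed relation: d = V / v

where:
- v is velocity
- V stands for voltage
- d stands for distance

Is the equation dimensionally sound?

No

v (velocity) has dimensions [L T^-1].
V (voltage) has dimensions [I^-1 L^2 M T^-3].
d (distance) has dimensions [L].

Left side: [L]
Right side: [I^-1 L M T^-2]

The two sides have different dimensions, so the equation is NOT dimensionally consistent.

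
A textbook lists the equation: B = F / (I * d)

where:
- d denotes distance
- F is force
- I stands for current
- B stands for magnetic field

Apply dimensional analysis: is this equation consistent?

Yes

d (distance) has dimensions [L].
F (force) has dimensions [L M T^-2].
I (current) has dimensions [I].
B (magnetic field) has dimensions [I^-1 M T^-2].

Left side: [I^-1 M T^-2]
Right side: [I^-1 M T^-2]

Both sides have the same dimensions, so the equation is dimensionally consistent.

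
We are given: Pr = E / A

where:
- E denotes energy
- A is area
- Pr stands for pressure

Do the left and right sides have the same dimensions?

No

E (energy) has dimensions [L^2 M T^-2].
A (area) has dimensions [L^2].
Pr (pressure) has dimensions [L^-1 M T^-2].

Left side: [L^-1 M T^-2]
Right side: [M T^-2]

The two sides have different dimensions, so the equation is NOT dimensionally consistent.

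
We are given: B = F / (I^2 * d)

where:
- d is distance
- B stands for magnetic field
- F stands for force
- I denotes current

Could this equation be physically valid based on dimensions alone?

No

d (distance) has dimensions [L].
B (magnetic field) has dimensions [I^-1 M T^-2].
F (force) has dimensions [L M T^-2].
I (current) has dimensions [I].

Left side: [I^-1 M T^-2]
Right side: [I^-2 M T^-2]

The two sides have different dimensions, so the equation is NOT dimensionally consistent.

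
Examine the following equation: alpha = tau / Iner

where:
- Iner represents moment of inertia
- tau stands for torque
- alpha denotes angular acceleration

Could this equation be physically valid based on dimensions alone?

Yes

Iner (moment of inertia) has dimensions [L^2 M].
tau (torque) has dimensions [L^2 M T^-2].
alpha (angular acceleration) has dimensions [T^-2].

Left side: [T^-2]
Right side: [T^-2]

Both sides have the same dimensions, so the equation is dimensionally consistent.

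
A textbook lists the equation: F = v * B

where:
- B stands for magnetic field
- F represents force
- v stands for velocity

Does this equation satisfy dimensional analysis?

No

B (magnetic field) has dimensions [I^-1 M T^-2].
F (force) has dimensions [L M T^-2].
v (velocity) has dimensions [L T^-1].

Left side: [L M T^-2]
Right side: [I^-1 L M T^-3]

The two sides have different dimensions, so the equation is NOT dimensionally consistent.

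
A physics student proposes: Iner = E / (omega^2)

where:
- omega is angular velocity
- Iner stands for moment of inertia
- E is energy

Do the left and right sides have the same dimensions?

Yes

omega (angular velocity) has dimensions [T^-1].
Iner (moment of inertia) has dimensions [L^2 M].
E (energy) has dimensions [L^2 M T^-2].

Left side: [L^2 M]
Right side: [L^2 M]

Both sides have the same dimensions, so the equation is dimensionally consistent.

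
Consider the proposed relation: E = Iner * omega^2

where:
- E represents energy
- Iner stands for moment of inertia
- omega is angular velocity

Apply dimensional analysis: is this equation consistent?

Yes

E (energy) has dimensions [L^2 M T^-2].
Iner (moment of inertia) has dimensions [L^2 M].
omega (angular velocity) has dimensions [T^-1].

Left side: [L^2 M T^-2]
Right side: [L^2 M T^-2]

Both sides have the same dimensions, so the equation is dimensionally consistent.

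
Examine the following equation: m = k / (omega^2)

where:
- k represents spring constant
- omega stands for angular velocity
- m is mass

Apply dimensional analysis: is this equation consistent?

Yes

k (spring constant) has dimensions [M T^-2].
omega (angular velocity) has dimensions [T^-1].
m (mass) has dimensions [M].

Left side: [M]
Right side: [M]

Both sides have the same dimensions, so the equation is dimensionally consistent.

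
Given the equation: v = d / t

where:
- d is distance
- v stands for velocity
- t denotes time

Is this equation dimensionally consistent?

Yes

d (distance) has dimensions [L].
v (velocity) has dimensions [L T^-1].
t (time) has dimensions [T].

Left side: [L T^-1]
Right side: [L T^-1]

Both sides have the same dimensions, so the equation is dimensionally consistent.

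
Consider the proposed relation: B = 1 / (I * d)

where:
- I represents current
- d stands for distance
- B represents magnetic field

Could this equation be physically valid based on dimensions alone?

No

I (current) has dimensions [I].
d (distance) has dimensions [L].
B (magnetic field) has dimensions [I^-1 M T^-2].

Left side: [I^-1 M T^-2]
Right side: [I^-1 L^-1]

The two sides have different dimensions, so the equation is NOT dimensionally consistent.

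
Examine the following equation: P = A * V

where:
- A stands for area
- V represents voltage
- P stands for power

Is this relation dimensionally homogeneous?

No

A (area) has dimensions [L^2].
V (voltage) has dimensions [I^-1 L^2 M T^-3].
P (power) has dimensions [L^2 M T^-3].

Left side: [L^2 M T^-3]
Right side: [I^-1 L^4 M T^-3]

The two sides have different dimensions, so the equation is NOT dimensionally consistent.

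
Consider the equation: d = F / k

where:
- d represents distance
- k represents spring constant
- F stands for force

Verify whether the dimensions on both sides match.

Yes

d (distance) has dimensions [L].
k (spring constant) has dimensions [M T^-2].
F (force) has dimensions [L M T^-2].

Left side: [L]
Right side: [L]

Both sides have the same dimensions, so the equation is dimensionally consistent.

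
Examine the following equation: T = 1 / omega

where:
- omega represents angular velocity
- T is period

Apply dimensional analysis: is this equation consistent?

Yes

omega (angular velocity) has dimensions [T^-1].
T (period) has dimensions [T].

Left side: [T]
Right side: [T]

Both sides have the same dimensions, so the equation is dimensionally consistent.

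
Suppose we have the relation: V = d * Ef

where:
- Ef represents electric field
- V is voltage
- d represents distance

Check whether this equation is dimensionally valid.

Yes

Ef (electric field) has dimensions [I^-1 L M T^-3].
V (voltage) has dimensions [I^-1 L^2 M T^-3].
d (distance) has dimensions [L].

Left side: [I^-1 L^2 M T^-3]
Right side: [I^-1 L^2 M T^-3]

Both sides have the same dimensions, so the equation is dimensionally consistent.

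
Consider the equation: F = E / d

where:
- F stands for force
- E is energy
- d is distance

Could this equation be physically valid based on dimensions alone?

Yes

F (force) has dimensions [L M T^-2].
E (energy) has dimensions [L^2 M T^-2].
d (distance) has dimensions [L].

Left side: [L M T^-2]
Right side: [L M T^-2]

Both sides have the same dimensions, so the equation is dimensionally consistent.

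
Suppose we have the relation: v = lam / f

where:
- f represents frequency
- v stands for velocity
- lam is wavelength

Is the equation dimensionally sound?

No

f (frequency) has dimensions [T^-1].
v (velocity) has dimensions [L T^-1].
lam (wavelength) has dimensions [L].

Left side: [L T^-1]
Right side: [L T]

The two sides have different dimensions, so the equation is NOT dimensionally consistent.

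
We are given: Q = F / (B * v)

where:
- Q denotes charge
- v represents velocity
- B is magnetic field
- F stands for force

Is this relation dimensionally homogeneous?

Yes

Q (charge) has dimensions [I T].
v (velocity) has dimensions [L T^-1].
B (magnetic field) has dimensions [I^-1 M T^-2].
F (force) has dimensions [L M T^-2].

Left side: [I T]
Right side: [I T]

Both sides have the same dimensions, so the equation is dimensionally consistent.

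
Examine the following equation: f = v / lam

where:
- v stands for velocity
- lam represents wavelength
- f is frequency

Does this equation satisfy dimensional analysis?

Yes

v (velocity) has dimensions [L T^-1].
lam (wavelength) has dimensions [L].
f (frequency) has dimensions [T^-1].

Left side: [T^-1]
Right side: [T^-1]

Both sides have the same dimensions, so the equation is dimensionally consistent.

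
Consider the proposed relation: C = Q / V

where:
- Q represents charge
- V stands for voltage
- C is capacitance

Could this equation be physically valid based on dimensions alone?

Yes

Q (charge) has dimensions [I T].
V (voltage) has dimensions [I^-1 L^2 M T^-3].
C (capacitance) has dimensions [I^2 L^-2 M^-1 T^4].

Left side: [I^2 L^-2 M^-1 T^4]
Right side: [I^2 L^-2 M^-1 T^4]

Both sides have the same dimensions, so the equation is dimensionally consistent.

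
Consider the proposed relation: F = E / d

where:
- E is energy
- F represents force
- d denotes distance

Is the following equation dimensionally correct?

Yes

E (energy) has dimensions [L^2 M T^-2].
F (force) has dimensions [L M T^-2].
d (distance) has dimensions [L].

Left side: [L M T^-2]
Right side: [L M T^-2]

Both sides have the same dimensions, so the equation is dimensionally consistent.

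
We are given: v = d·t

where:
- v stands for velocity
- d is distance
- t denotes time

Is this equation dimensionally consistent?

No

v (velocity) has dimensions [L T^-1].
d (distance) has dimensions [L].
t (time) has dimensions [T].

Left side: [L T^-1]
Right side: [L T]

The two sides have different dimensions, so the equation is NOT dimensionally consistent.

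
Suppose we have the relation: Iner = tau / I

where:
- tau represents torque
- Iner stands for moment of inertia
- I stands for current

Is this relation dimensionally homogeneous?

No

tau (torque) has dimensions [L^2 M T^-2].
Iner (moment of inertia) has dimensions [L^2 M].
I (current) has dimensions [I].

Left side: [L^2 M]
Right side: [I^-1 L^2 M T^-2]

The two sides have different dimensions, so the equation is NOT dimensionally consistent.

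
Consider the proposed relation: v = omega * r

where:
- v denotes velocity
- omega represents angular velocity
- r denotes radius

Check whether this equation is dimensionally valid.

Yes

v (velocity) has dimensions [L T^-1].
omega (angular velocity) has dimensions [T^-1].
r (radius) has dimensions [L].

Left side: [L T^-1]
Right side: [L T^-1]

Both sides have the same dimensions, so the equation is dimensionally consistent.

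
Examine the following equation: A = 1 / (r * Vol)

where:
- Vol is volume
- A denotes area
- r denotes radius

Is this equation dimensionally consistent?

No

Vol (volume) has dimensions [L^3].
A (area) has dimensions [L^2].
r (radius) has dimensions [L].

Left side: [L^2]
Right side: [L^-4]

The two sides have different dimensions, so the equation is NOT dimensionally consistent.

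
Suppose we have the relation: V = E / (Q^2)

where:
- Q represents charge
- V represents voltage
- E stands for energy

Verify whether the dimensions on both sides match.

No

Q (charge) has dimensions [I T].
V (voltage) has dimensions [I^-1 L^2 M T^-3].
E (energy) has dimensions [L^2 M T^-2].

Left side: [I^-1 L^2 M T^-3]
Right side: [I^-2 L^2 M T^-4]

The two sides have different dimensions, so the equation is NOT dimensionally consistent.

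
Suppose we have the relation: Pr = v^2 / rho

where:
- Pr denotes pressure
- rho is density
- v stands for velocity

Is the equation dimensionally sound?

No

Pr (pressure) has dimensions [L^-1 M T^-2].
rho (density) has dimensions [L^-3 M].
v (velocity) has dimensions [L T^-1].

Left side: [L^-1 M T^-2]
Right side: [L^5 M^-1 T^-2]

The two sides have different dimensions, so the equation is NOT dimensionally consistent.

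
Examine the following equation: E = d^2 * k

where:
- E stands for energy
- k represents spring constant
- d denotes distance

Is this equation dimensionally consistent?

Yes

E (energy) has dimensions [L^2 M T^-2].
k (spring constant) has dimensions [M T^-2].
d (distance) has dimensions [L].

Left side: [L^2 M T^-2]
Right side: [L^2 M T^-2]

Both sides have the same dimensions, so the equation is dimensionally consistent.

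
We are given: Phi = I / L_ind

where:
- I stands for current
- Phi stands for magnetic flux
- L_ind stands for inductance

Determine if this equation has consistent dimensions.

No

I (current) has dimensions [I].
Phi (magnetic flux) has dimensions [I^-1 L^2 M T^-2].
L_ind (inductance) has dimensions [I^-2 L^2 M T^-2].

Left side: [I^-1 L^2 M T^-2]
Right side: [I^3 L^-2 M^-1 T^2]

The two sides have different dimensions, so the equation is NOT dimensionally consistent.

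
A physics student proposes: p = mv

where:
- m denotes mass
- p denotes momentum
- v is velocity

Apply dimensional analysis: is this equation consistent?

Yes

m (mass) has dimensions [M].
p (momentum) has dimensions [L M T^-1].
v (velocity) has dimensions [L T^-1].

Left side: [L M T^-1]
Right side: [L M T^-1]

Both sides have the same dimensions, so the equation is dimensionally consistent.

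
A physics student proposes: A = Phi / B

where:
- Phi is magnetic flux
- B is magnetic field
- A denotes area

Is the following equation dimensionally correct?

Yes

Phi (magnetic flux) has dimensions [I^-1 L^2 M T^-2].
B (magnetic field) has dimensions [I^-1 M T^-2].
A (area) has dimensions [L^2].

Left side: [L^2]
Right side: [L^2]

Both sides have the same dimensions, so the equation is dimensionally consistent.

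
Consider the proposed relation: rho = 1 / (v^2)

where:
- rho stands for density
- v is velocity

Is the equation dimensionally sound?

No

rho (density) has dimensions [L^-3 M].
v (velocity) has dimensions [L T^-1].

Left side: [L^-3 M]
Right side: [L^-2 T^2]

The two sides have different dimensions, so the equation is NOT dimensionally consistent.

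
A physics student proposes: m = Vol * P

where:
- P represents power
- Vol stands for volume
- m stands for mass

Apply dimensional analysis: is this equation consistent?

No

P (power) has dimensions [L^2 M T^-3].
Vol (volume) has dimensions [L^3].
m (mass) has dimensions [M].

Left side: [M]
Right side: [L^5 M T^-3]

The two sides have different dimensions, so the equation is NOT dimensionally consistent.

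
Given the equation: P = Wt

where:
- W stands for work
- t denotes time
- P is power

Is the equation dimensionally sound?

No

W (work) has dimensions [L^2 M T^-2].
t (time) has dimensions [T].
P (power) has dimensions [L^2 M T^-3].

Left side: [L^2 M T^-3]
Right side: [L^2 M T^-1]

The two sides have different dimensions, so the equation is NOT dimensionally consistent.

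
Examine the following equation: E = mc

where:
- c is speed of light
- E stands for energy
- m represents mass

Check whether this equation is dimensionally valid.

No

c (speed of light) has dimensions [L T^-1].
E (energy) has dimensions [L^2 M T^-2].
m (mass) has dimensions [M].

Left side: [L^2 M T^-2]
Right side: [L M T^-1]

The two sides have different dimensions, so the equation is NOT dimensionally consistent.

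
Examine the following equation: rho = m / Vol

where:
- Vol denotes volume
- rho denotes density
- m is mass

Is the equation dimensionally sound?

Yes

Vol (volume) has dimensions [L^3].
rho (density) has dimensions [L^-3 M].
m (mass) has dimensions [M].

Left side: [L^-3 M]
Right side: [L^-3 M]

Both sides have the same dimensions, so the equation is dimensionally consistent.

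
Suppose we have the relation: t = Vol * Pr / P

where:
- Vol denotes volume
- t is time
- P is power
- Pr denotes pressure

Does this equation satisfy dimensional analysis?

Yes

Vol (volume) has dimensions [L^3].
t (time) has dimensions [T].
P (power) has dimensions [L^2 M T^-3].
Pr (pressure) has dimensions [L^-1 M T^-2].

Left side: [T]
Right side: [T]

Both sides have the same dimensions, so the equation is dimensionally consistent.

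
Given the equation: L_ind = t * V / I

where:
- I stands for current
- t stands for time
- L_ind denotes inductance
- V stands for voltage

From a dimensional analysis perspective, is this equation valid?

Yes

I (current) has dimensions [I].
t (time) has dimensions [T].
L_ind (inductance) has dimensions [I^-2 L^2 M T^-2].
V (voltage) has dimensions [I^-1 L^2 M T^-3].

Left side: [I^-2 L^2 M T^-2]
Right side: [I^-2 L^2 M T^-2]

Both sides have the same dimensions, so the equation is dimensionally consistent.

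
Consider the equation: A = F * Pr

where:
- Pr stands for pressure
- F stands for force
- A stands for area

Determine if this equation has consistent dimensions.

No

Pr (pressure) has dimensions [L^-1 M T^-2].
F (force) has dimensions [L M T^-2].
A (area) has dimensions [L^2].

Left side: [L^2]
Right side: [M^2 T^-4]

The two sides have different dimensions, so the equation is NOT dimensionally consistent.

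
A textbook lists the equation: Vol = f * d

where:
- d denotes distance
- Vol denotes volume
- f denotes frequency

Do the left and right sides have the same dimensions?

No

d (distance) has dimensions [L].
Vol (volume) has dimensions [L^3].
f (frequency) has dimensions [T^-1].

Left side: [L^3]
Right side: [L T^-1]

The two sides have different dimensions, so the equation is NOT dimensionally consistent.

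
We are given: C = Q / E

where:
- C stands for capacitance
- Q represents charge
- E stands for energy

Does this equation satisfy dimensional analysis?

No

C (capacitance) has dimensions [I^2 L^-2 M^-1 T^4].
Q (charge) has dimensions [I T].
E (energy) has dimensions [L^2 M T^-2].

Left side: [I^2 L^-2 M^-1 T^4]
Right side: [I L^-2 M^-1 T^3]

The two sides have different dimensions, so the equation is NOT dimensionally consistent.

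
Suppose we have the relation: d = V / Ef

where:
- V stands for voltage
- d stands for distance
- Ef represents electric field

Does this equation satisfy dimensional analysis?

Yes

V (voltage) has dimensions [I^-1 L^2 M T^-3].
d (distance) has dimensions [L].
Ef (electric field) has dimensions [I^-1 L M T^-3].

Left side: [L]
Right side: [L]

Both sides have the same dimensions, so the equation is dimensionally consistent.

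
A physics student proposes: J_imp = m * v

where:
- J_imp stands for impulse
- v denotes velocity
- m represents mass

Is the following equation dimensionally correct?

Yes

J_imp (impulse) has dimensions [L M T^-1].
v (velocity) has dimensions [L T^-1].
m (mass) has dimensions [M].

Left side: [L M T^-1]
Right side: [L M T^-1]

Both sides have the same dimensions, so the equation is dimensionally consistent.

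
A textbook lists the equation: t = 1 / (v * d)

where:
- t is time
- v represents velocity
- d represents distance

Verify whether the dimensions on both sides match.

No

t (time) has dimensions [T].
v (velocity) has dimensions [L T^-1].
d (distance) has dimensions [L].

Left side: [T]
Right side: [L^-2 T]

The two sides have different dimensions, so the equation is NOT dimensionally consistent.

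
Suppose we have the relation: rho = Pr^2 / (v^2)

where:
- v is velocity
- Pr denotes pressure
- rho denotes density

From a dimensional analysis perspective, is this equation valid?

No

v (velocity) has dimensions [L T^-1].
Pr (pressure) has dimensions [L^-1 M T^-2].
rho (density) has dimensions [L^-3 M].

Left side: [L^-3 M]
Right side: [L^-4 M^2 T^-2]

The two sides have different dimensions, so the equation is NOT dimensionally consistent.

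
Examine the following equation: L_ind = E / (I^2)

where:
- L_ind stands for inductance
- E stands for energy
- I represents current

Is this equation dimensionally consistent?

Yes

L_ind (inductance) has dimensions [I^-2 L^2 M T^-2].
E (energy) has dimensions [L^2 M T^-2].
I (current) has dimensions [I].

Left side: [I^-2 L^2 M T^-2]
Right side: [I^-2 L^2 M T^-2]

Both sides have the same dimensions, so the equation is dimensionally consistent.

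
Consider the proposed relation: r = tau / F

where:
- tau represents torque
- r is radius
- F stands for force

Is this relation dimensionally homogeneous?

Yes

tau (torque) has dimensions [L^2 M T^-2].
r (radius) has dimensions [L].
F (force) has dimensions [L M T^-2].

Left side: [L]
Right side: [L]

Both sides have the same dimensions, so the equation is dimensionally consistent.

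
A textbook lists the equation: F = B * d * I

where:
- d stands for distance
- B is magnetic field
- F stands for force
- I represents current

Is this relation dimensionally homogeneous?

Yes

d (distance) has dimensions [L].
B (magnetic field) has dimensions [I^-1 M T^-2].
F (force) has dimensions [L M T^-2].
I (current) has dimensions [I].

Left side: [L M T^-2]
Right side: [L M T^-2]

Both sides have the same dimensions, so the equation is dimensionally consistent.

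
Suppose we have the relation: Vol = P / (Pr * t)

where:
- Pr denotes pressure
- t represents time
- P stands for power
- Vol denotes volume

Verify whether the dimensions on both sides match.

No

Pr (pressure) has dimensions [L^-1 M T^-2].
t (time) has dimensions [T].
P (power) has dimensions [L^2 M T^-3].
Vol (volume) has dimensions [L^3].

Left side: [L^3]
Right side: [L^3 T^-2]

The two sides have different dimensions, so the equation is NOT dimensionally consistent.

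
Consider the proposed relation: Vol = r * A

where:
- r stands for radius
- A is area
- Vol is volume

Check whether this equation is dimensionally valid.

Yes

r (radius) has dimensions [L].
A (area) has dimensions [L^2].
Vol (volume) has dimensions [L^3].

Left side: [L^3]
Right side: [L^3]

Both sides have the same dimensions, so the equation is dimensionally consistent.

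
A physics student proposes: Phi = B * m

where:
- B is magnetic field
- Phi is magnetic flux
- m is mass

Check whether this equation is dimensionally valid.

No

B (magnetic field) has dimensions [I^-1 M T^-2].
Phi (magnetic flux) has dimensions [I^-1 L^2 M T^-2].
m (mass) has dimensions [M].

Left side: [I^-1 L^2 M T^-2]
Right side: [I^-1 M^2 T^-2]

The two sides have different dimensions, so the equation is NOT dimensionally consistent.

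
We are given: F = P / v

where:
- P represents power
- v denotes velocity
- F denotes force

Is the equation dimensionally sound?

Yes

P (power) has dimensions [L^2 M T^-3].
v (velocity) has dimensions [L T^-1].
F (force) has dimensions [L M T^-2].

Left side: [L M T^-2]
Right side: [L M T^-2]

Both sides have the same dimensions, so the equation is dimensionally consistent.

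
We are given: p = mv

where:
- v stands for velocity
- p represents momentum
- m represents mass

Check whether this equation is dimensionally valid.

Yes

v (velocity) has dimensions [L T^-1].
p (momentum) has dimensions [L M T^-1].
m (mass) has dimensions [M].

Left side: [L M T^-1]
Right side: [L M T^-1]

Both sides have the same dimensions, so the equation is dimensionally consistent.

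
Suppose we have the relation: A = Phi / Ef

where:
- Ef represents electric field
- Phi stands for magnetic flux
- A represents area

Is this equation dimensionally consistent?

No

Ef (electric field) has dimensions [I^-1 L M T^-3].
Phi (magnetic flux) has dimensions [I^-1 L^2 M T^-2].
A (area) has dimensions [L^2].

Left side: [L^2]
Right side: [L T]

The two sides have different dimensions, so the equation is NOT dimensionally consistent.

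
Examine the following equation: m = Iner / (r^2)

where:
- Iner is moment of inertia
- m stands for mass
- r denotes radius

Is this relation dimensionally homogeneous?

Yes

Iner (moment of inertia) has dimensions [L^2 M].
m (mass) has dimensions [M].
r (radius) has dimensions [L].

Left side: [M]
Right side: [M]

Both sides have the same dimensions, so the equation is dimensionally consistent.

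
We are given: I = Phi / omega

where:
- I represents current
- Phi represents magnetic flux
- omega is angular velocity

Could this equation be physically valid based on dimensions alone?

No

I (current) has dimensions [I].
Phi (magnetic flux) has dimensions [I^-1 L^2 M T^-2].
omega (angular velocity) has dimensions [T^-1].

Left side: [I]
Right side: [I^-1 L^2 M T^-1]

The two sides have different dimensions, so the equation is NOT dimensionally consistent.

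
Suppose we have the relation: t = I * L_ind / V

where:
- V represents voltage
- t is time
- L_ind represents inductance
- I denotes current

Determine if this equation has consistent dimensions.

Yes

V (voltage) has dimensions [I^-1 L^2 M T^-3].
t (time) has dimensions [T].
L_ind (inductance) has dimensions [I^-2 L^2 M T^-2].
I (current) has dimensions [I].

Left side: [T]
Right side: [T]

Both sides have the same dimensions, so the equation is dimensionally consistent.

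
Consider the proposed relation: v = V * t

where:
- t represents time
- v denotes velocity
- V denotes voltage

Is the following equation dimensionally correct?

No

t (time) has dimensions [T].
v (velocity) has dimensions [L T^-1].
V (voltage) has dimensions [I^-1 L^2 M T^-3].

Left side: [L T^-1]
Right side: [I^-1 L^2 M T^-2]

The two sides have different dimensions, so the equation is NOT dimensionally consistent.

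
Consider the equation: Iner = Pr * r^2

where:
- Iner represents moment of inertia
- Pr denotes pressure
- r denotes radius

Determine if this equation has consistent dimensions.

No

Iner (moment of inertia) has dimensions [L^2 M].
Pr (pressure) has dimensions [L^-1 M T^-2].
r (radius) has dimensions [L].

Left side: [L^2 M]
Right side: [L M T^-2]

The two sides have different dimensions, so the equation is NOT dimensionally consistent.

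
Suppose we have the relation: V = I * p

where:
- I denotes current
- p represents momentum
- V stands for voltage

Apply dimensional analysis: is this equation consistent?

No

I (current) has dimensions [I].
p (momentum) has dimensions [L M T^-1].
V (voltage) has dimensions [I^-1 L^2 M T^-3].

Left side: [I^-1 L^2 M T^-3]
Right side: [I L M T^-1]

The two sides have different dimensions, so the equation is NOT dimensionally consistent.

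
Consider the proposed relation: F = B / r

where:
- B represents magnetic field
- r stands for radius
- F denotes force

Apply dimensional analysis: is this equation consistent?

No

B (magnetic field) has dimensions [I^-1 M T^-2].
r (radius) has dimensions [L].
F (force) has dimensions [L M T^-2].

Left side: [L M T^-2]
Right side: [I^-1 L^-1 M T^-2]

The two sides have different dimensions, so the equation is NOT dimensionally consistent.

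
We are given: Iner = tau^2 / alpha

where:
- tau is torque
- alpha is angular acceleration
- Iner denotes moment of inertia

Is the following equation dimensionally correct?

No

tau (torque) has dimensions [L^2 M T^-2].
alpha (angular acceleration) has dimensions [T^-2].
Iner (moment of inertia) has dimensions [L^2 M].

Left side: [L^2 M]
Right side: [L^4 M^2 T^-2]

The two sides have different dimensions, so the equation is NOT dimensionally consistent.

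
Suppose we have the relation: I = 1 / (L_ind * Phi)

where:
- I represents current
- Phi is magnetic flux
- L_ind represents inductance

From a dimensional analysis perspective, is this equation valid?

No

I (current) has dimensions [I].
Phi (magnetic flux) has dimensions [I^-1 L^2 M T^-2].
L_ind (inductance) has dimensions [I^-2 L^2 M T^-2].

Left side: [I]
Right side: [I^3 L^-4 M^-2 T^4]

The two sides have different dimensions, so the equation is NOT dimensionally consistent.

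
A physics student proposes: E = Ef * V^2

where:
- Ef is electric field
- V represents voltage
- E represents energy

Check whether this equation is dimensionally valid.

No

Ef (electric field) has dimensions [I^-1 L M T^-3].
V (voltage) has dimensions [I^-1 L^2 M T^-3].
E (energy) has dimensions [L^2 M T^-2].

Left side: [L^2 M T^-2]
Right side: [I^-3 L^5 M^3 T^-9]

The two sides have different dimensions, so the equation is NOT dimensionally consistent.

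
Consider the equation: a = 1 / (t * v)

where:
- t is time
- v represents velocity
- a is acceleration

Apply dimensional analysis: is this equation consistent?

No

t (time) has dimensions [T].
v (velocity) has dimensions [L T^-1].
a (acceleration) has dimensions [L T^-2].

Left side: [L T^-2]
Right side: [L^-1]

The two sides have different dimensions, so the equation is NOT dimensionally consistent.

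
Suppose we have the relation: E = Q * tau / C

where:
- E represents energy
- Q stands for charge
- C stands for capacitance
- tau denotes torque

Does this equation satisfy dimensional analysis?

No

E (energy) has dimensions [L^2 M T^-2].
Q (charge) has dimensions [I T].
C (capacitance) has dimensions [I^2 L^-2 M^-1 T^4].
tau (torque) has dimensions [L^2 M T^-2].

Left side: [L^2 M T^-2]
Right side: [I^-1 L^4 M^2 T^-5]

The two sides have different dimensions, so the equation is NOT dimensionally consistent.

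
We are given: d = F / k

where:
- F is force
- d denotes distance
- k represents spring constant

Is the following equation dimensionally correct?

Yes

F (force) has dimensions [L M T^-2].
d (distance) has dimensions [L].
k (spring constant) has dimensions [M T^-2].

Left side: [L]
Right side: [L]

Both sides have the same dimensions, so the equation is dimensionally consistent.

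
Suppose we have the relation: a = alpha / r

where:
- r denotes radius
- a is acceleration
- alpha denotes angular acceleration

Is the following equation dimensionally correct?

No

r (radius) has dimensions [L].
a (acceleration) has dimensions [L T^-2].
alpha (angular acceleration) has dimensions [T^-2].

Left side: [L T^-2]
Right side: [L^-1 T^-2]

The two sides have different dimensions, so the equation is NOT dimensionally consistent.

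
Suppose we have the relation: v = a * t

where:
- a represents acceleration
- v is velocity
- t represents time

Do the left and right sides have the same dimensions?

Yes

a (acceleration) has dimensions [L T^-2].
v (velocity) has dimensions [L T^-1].
t (time) has dimensions [T].

Left side: [L T^-1]
Right side: [L T^-1]

Both sides have the same dimensions, so the equation is dimensionally consistent.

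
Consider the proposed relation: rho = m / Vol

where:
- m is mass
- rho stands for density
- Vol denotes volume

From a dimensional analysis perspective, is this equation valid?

Yes

m (mass) has dimensions [M].
rho (density) has dimensions [L^-3 M].
Vol (volume) has dimensions [L^3].

Left side: [L^-3 M]
Right side: [L^-3 M]

Both sides have the same dimensions, so the equation is dimensionally consistent.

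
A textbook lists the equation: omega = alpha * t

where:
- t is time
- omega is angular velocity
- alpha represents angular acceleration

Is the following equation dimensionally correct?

Yes

t (time) has dimensions [T].
omega (angular velocity) has dimensions [T^-1].
alpha (angular acceleration) has dimensions [T^-2].

Left side: [T^-1]
Right side: [T^-1]

Both sides have the same dimensions, so the equation is dimensionally consistent.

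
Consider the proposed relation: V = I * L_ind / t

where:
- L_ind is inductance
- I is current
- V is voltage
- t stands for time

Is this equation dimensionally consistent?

Yes

L_ind (inductance) has dimensions [I^-2 L^2 M T^-2].
I (current) has dimensions [I].
V (voltage) has dimensions [I^-1 L^2 M T^-3].
t (time) has dimensions [T].

Left side: [I^-1 L^2 M T^-3]
Right side: [I^-1 L^2 M T^-3]

Both sides have the same dimensions, so the equation is dimensionally consistent.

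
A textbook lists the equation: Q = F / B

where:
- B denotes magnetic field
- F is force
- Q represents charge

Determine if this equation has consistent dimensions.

No

B (magnetic field) has dimensions [I^-1 M T^-2].
F (force) has dimensions [L M T^-2].
Q (charge) has dimensions [I T].

Left side: [I T]
Right side: [I L]

The two sides have different dimensions, so the equation is NOT dimensionally consistent.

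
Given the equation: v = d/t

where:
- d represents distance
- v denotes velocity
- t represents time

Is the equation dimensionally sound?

Yes

d (distance) has dimensions [L].
v (velocity) has dimensions [L T^-1].
t (time) has dimensions [T].

Left side: [L T^-1]
Right side: [L T^-1]

Both sides have the same dimensions, so the equation is dimensionally consistent.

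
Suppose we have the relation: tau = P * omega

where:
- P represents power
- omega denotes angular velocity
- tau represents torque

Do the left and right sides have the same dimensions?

No

P (power) has dimensions [L^2 M T^-3].
omega (angular velocity) has dimensions [T^-1].
tau (torque) has dimensions [L^2 M T^-2].

Left side: [L^2 M T^-2]
Right side: [L^2 M T^-4]

The two sides have different dimensions, so the equation is NOT dimensionally consistent.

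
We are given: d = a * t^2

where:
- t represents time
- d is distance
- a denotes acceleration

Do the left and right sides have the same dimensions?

Yes

t (time) has dimensions [T].
d (distance) has dimensions [L].
a (acceleration) has dimensions [L T^-2].

Left side: [L]
Right side: [L]

Both sides have the same dimensions, so the equation is dimensionally consistent.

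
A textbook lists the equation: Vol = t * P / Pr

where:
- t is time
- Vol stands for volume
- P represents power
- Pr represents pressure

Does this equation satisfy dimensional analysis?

Yes

t (time) has dimensions [T].
Vol (volume) has dimensions [L^3].
P (power) has dimensions [L^2 M T^-3].
Pr (pressure) has dimensions [L^-1 M T^-2].

Left side: [L^3]
Right side: [L^3]

Both sides have the same dimensions, so the equation is dimensionally consistent.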